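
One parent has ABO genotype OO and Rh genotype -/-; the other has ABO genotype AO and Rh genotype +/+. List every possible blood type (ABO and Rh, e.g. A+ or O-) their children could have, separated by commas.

Gametes from OO × AO give offspring ABO genotypes AO, OO, i.e. phenotypes O, A.
Rh cross -/- × +/+ → phenotypes Rh+.
Combining independently: O+, A+.

O+, A+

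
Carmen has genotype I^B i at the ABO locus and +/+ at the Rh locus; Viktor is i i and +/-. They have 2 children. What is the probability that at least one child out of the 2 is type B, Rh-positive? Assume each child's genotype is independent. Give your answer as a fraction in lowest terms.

ABO cross I^B i × i i → 1/2 O, 1/2 B.
Rh cross +/+ × +/- → 1 Rh+; so P(type B, Rh-positive) = 1/2 × 1 = 1/2 per child.
P(none) = (1/2)^2 = 1/4; P(at least one) = 1 − 1/4 = 3/4.

3/4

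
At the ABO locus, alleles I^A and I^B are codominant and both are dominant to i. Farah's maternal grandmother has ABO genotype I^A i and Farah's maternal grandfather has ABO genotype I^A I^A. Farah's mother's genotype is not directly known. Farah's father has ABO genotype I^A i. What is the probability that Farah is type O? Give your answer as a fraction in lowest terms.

Farah's mother's ABO genotype from I^A i × I^A I^A: 1/2 I^A I^A, 1/2 I^A i.
Crossing each possibility with the father I^A i and summing P(type O): 1/2·0 + 1/2·1/4 = 1/8.

1/8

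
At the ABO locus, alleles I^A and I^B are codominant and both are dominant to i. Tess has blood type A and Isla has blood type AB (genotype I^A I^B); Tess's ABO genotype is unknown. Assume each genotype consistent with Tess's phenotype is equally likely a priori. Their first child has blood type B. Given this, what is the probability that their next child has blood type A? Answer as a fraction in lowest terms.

Possible genotypes: Tess ∈ {I^A I^A, I^A i}; Isla ∈ {I^A I^B}.
Weight each parental genotype pair by prior × P(type-B child):
  I^A i × I^A I^B: posterior weight 1; P(next child type A) = 1/2.
Weighted sum = 1/2.

1/2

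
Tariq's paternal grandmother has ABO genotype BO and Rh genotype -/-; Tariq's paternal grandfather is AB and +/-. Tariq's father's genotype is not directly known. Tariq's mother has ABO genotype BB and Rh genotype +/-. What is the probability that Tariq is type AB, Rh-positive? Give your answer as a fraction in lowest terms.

5/32

Tariq's father's ABO genotype from BO × AB: 1/4 AB, 1/4 AO, 1/4 BB, 1/4 BO.
Crossing each possibility with the mother BB and summing P(type AB): 1/4·1/2 + 1/4·1/2 + 1/4·0 + 1/4·0 = 1/4.
Similarly for Rh via the father's Rh distribution: P(Rh+) = 5/8.
Independent loci: 1/4 × 5/8 = 5/32.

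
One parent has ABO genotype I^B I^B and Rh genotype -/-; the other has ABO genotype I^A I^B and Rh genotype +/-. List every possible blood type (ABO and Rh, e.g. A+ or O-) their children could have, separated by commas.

B+, B-, AB+, AB-

Gametes from I^B I^B × I^A I^B give offspring ABO genotypes I^A I^B, I^B I^B, i.e. phenotypes B, AB.
Rh cross -/- × +/- → phenotypes Rh+, Rh-.
Combining independently: B+, B-, AB+, AB-.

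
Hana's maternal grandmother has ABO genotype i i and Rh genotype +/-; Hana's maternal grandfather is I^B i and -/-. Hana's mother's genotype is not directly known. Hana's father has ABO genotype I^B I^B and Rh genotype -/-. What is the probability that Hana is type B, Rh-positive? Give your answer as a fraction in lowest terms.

1/4

Hana's mother's ABO genotype from i i × I^B i: 1/2 I^B i, 1/2 i i.
Crossing each possibility with the father I^B I^B and summing P(type B): 1/2·1 + 1/2·1 = 1.
Similarly for Rh via the mother's Rh distribution: P(Rh+) = 1/4.
Independent loci: 1 × 1/4 = 1/4.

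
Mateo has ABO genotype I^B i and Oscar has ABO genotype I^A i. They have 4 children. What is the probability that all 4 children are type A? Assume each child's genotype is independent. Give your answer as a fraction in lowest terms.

1/256

ABO cross I^B i × I^A i → 1/4 O, 1/4 A, 1/4 B, 1/4 AB.
So P(type A) = 1/4 per child.
All 4 independent: (1/4)^4 = 1/256.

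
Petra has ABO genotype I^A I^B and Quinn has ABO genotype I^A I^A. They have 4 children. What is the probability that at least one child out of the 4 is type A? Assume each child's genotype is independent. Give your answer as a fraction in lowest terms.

ABO cross I^A I^B × I^A I^A → 1/2 A, 1/2 AB.
So P(type A) = 1/2 per child.
P(none) = (1/2)^4 = 1/16; P(at least one) = 1 − 1/16 = 15/16.

15/16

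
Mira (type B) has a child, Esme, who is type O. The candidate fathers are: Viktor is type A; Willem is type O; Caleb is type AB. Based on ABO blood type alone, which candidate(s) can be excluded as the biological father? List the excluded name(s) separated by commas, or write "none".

A candidate is excluded only if no genotype consistent with his phenotype could produce a type O child with a type B mother.
Caleb (type AB): no genotype consistent with that phenotype can produce a type-O child with a type-B mother.

Caleb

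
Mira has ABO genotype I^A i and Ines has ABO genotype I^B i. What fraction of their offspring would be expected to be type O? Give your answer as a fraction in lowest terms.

1/4

ABO cross I^A i × I^B i → offspring phenotypes: 1/4 O, 1/4 A, 1/4 B, 1/4 AB.
So P(type O) = 1/4.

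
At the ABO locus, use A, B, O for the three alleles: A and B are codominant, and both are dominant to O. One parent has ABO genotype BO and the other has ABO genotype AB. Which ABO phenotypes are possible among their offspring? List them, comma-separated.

A, B, AB

Gametes from BO × AB give offspring ABO genotypes AB, AO, BB, BO, i.e. phenotypes A, B, AB.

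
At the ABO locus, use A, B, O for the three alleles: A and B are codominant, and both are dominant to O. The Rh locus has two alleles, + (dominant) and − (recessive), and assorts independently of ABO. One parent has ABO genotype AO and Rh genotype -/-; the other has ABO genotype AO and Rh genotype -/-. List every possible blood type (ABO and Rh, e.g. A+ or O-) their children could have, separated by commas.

O-, A-

Gametes from AO × AO give offspring ABO genotypes AA, AO, OO, i.e. phenotypes O, A.
Rh cross -/- × -/- → phenotypes Rh-.
Combining independently: O-, A-.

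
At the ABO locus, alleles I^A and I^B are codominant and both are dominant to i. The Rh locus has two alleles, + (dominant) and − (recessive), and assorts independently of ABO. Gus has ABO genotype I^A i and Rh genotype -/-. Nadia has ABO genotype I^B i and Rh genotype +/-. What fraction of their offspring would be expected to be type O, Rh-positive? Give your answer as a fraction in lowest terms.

1/8

ABO cross I^A i × I^B i → offspring phenotypes: 1/4 O, 1/4 A, 1/4 B, 1/4 AB.
Rh cross -/- × +/- → 1/2 Rh+, 1/2 Rh-.
Independent loci: P(type O, Rh-positive) = 1/4 × 1/2 = 1/8.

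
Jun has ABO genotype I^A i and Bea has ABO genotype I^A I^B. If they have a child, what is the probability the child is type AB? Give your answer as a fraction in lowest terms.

ABO cross I^A i × I^A I^B → offspring phenotypes: 1/2 A, 1/4 B, 1/4 AB.
So P(type AB) = 1/4.

1/4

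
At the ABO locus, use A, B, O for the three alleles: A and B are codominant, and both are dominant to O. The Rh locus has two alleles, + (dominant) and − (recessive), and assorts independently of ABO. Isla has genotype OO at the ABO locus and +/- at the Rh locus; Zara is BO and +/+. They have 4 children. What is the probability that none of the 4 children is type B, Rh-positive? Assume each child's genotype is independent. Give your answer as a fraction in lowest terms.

ABO cross OO × BO → 1/2 O, 1/2 B.
Rh cross +/- × +/+ → 1 Rh+; so P(type B, Rh-positive) = 1/2 × 1 = 1/2 per child.
P(not type B, Rh-positive) = 1/2 for one child; (1/2)^4 = 1/16.

1/16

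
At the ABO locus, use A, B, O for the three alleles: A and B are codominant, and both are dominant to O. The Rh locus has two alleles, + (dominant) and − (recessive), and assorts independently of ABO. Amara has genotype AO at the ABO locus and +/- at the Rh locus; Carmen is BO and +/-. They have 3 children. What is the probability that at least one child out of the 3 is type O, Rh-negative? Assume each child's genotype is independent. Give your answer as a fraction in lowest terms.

721/4096

ABO cross AO × BO → 1/4 O, 1/4 A, 1/4 B, 1/4 AB.
Rh cross +/- × +/- → 3/4 Rh+, 1/4 Rh-; so P(type O, Rh-negative) = 1/4 × 1/4 = 1/16 per child.
P(none) = (15/16)^3 = 3375/4096; P(at least one) = 1 − 3375/4096 = 721/4096.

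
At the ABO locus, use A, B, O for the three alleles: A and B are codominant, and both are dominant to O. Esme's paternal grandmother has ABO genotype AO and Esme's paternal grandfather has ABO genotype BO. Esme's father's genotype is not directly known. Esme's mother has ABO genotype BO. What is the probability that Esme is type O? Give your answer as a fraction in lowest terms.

Esme's father's ABO genotype from AO × BO: 1/4 AB, 1/4 AO, 1/4 BO, 1/4 OO.
Crossing each possibility with the mother BO and summing P(type O): 1/4·0 + 1/4·1/4 + 1/4·1/4 + 1/4·1/2 = 1/4.

1/4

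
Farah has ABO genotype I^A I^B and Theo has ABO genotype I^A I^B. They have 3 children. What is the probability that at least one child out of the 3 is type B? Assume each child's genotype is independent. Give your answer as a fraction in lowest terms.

37/64

ABO cross I^A I^B × I^A I^B → 1/4 A, 1/4 B, 1/2 AB.
So P(type B) = 1/4 per child.
P(none) = (3/4)^3 = 27/64; P(at least one) = 1 − 27/64 = 37/64.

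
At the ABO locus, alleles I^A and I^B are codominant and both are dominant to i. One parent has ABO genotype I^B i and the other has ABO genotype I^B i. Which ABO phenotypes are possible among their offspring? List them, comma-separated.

O, B

Gametes from I^B i × I^B i give offspring ABO genotypes I^B I^B, I^B i, i i, i.e. phenotypes O, B.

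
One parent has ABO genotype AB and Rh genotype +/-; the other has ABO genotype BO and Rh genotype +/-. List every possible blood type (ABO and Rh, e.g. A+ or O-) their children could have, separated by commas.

A+, A-, B+, B-, AB+, AB-

Gametes from AB × BO give offspring ABO genotypes AB, AO, BB, BO, i.e. phenotypes A, B, AB.
Rh cross +/- × +/- → phenotypes Rh+, Rh-.
Combining independently: A+, A-, B+, B-, AB+, AB-.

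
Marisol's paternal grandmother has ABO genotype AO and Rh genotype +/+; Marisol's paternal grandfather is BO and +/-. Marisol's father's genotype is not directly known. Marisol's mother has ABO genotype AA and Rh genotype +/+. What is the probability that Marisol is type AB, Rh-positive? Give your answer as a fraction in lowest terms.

Marisol's father's ABO genotype from AO × BO: 1/4 AB, 1/4 AO, 1/4 BO, 1/4 OO.
Crossing each possibility with the mother AA and summing P(type AB): 1/4·1/2 + 1/4·0 + 1/4·1/2 + 1/4·0 = 1/4.
Similarly for Rh via the father's Rh distribution: P(Rh+) = 1.
Independent loci: 1/4 × 1 = 1/4.

1/4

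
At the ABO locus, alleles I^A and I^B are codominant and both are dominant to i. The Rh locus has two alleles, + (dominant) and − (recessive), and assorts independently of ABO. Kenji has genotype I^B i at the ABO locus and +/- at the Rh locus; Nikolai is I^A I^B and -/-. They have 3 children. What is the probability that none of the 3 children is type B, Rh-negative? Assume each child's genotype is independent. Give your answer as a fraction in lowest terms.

ABO cross I^B i × I^A I^B → 1/4 A, 1/2 B, 1/4 AB.
Rh cross +/- × -/- → 1/2 Rh+, 1/2 Rh-; so P(type B, Rh-negative) = 1/2 × 1/2 = 1/4 per child.
P(not type B, Rh-negative) = 3/4 for one child; (3/4)^3 = 27/64.

27/64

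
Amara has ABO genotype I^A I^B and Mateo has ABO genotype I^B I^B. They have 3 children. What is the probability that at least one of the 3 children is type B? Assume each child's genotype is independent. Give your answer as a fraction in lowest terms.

ABO cross I^A I^B × I^B I^B → 1/2 B, 1/2 AB.
So P(type B) = 1/2 per child.
P(none) = (1/2)^3 = 1/8; P(at least one) = 1 − 1/8 = 7/8.

7/8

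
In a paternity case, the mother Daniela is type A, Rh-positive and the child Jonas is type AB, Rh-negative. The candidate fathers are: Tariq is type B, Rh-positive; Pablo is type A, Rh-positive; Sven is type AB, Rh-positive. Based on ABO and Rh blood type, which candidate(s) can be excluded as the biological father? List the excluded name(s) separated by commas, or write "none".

A candidate is excluded only if no genotype consistent with his phenotype could produce a type AB, Rh-negative child with a type A, Rh-positive mother.
Pablo (type A, Rh+): no genotype consistent with that phenotype can produce a type-AB Rh- child with a type-A mother.

Pablo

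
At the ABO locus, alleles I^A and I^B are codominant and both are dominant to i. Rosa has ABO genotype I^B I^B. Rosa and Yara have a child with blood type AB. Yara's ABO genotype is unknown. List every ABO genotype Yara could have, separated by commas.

I^A I^A, I^A I^B, I^A i

For each candidate genotype of Yara, check whether crossing it with I^B I^B can produce every observed child phenotype.
  I^A I^A → possible child types {AB} ✓
  I^A I^B → possible child types {B, AB} ✓
  I^A i → possible child types {B, AB} ✓
  I^B I^B → possible child types {B} ✗
  I^B i → possible child types {B} ✗
  i i → possible child types {B} ✗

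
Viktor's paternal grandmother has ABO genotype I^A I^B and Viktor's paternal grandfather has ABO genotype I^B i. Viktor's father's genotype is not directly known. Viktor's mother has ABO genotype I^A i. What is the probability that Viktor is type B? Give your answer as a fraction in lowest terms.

Viktor's father's ABO genotype from I^A I^B × I^B i: 1/4 I^A I^B, 1/4 I^A i, 1/4 I^B I^B, 1/4 I^B i.
Crossing each possibility with the mother I^A i and summing P(type B): 1/4·1/4 + 1/4·0 + 1/4·1/2 + 1/4·1/4 = 1/4.

1/4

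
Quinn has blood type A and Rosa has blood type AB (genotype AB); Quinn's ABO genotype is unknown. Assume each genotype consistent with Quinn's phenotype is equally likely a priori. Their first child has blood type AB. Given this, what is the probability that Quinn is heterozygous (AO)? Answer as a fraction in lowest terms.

1/3

Possible genotypes: Quinn ∈ {AA, AO}; Rosa ∈ {AB}.
Weight each parental genotype pair by prior × P(type-AB child):
  AA × AB: posterior weight 2/3.
  AO × AB: posterior weight 1/3.
Sum the posterior weight over pairs where Quinn is AO: 1/3.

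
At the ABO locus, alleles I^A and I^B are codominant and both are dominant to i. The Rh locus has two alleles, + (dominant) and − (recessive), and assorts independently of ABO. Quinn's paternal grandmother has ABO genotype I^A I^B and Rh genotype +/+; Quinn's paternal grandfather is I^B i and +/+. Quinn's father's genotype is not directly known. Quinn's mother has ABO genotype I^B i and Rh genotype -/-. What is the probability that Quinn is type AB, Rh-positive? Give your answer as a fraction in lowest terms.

1/8

Quinn's father's ABO genotype from I^A I^B × I^B i: 1/4 I^A I^B, 1/4 I^A i, 1/4 I^B I^B, 1/4 I^B i.
Crossing each possibility with the mother I^B i and summing P(type AB): 1/4·1/4 + 1/4·1/4 + 1/4·0 + 1/4·0 = 1/8.
Similarly for Rh via the father's Rh distribution: P(Rh+) = 1.
Independent loci: 1/8 × 1 = 1/8.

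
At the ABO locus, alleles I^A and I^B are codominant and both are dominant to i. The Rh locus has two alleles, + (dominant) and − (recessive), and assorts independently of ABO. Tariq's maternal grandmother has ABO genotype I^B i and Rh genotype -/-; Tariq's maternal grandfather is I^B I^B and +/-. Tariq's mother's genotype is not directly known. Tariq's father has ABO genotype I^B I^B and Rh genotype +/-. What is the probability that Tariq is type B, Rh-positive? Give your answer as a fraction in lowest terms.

Tariq's mother's ABO genotype from I^B i × I^B I^B: 1/2 I^B I^B, 1/2 I^B i.
Crossing each possibility with the father I^B I^B and summing P(type B): 1/2·1 + 1/2·1 = 1.
Similarly for Rh via the mother's Rh distribution: P(Rh+) = 5/8.
Independent loci: 1 × 5/8 = 5/8.

5/8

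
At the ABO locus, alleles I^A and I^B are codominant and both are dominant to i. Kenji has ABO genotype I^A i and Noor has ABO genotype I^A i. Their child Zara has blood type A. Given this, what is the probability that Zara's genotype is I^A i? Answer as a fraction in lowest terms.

Cross I^A i × I^A i → 1/4 I^A I^A, 1/2 I^A i, 1/4 i i.
Type-A genotypes among offspring: I^A I^A (1/4), I^A i (1/2); total 3/4.
P(I^A i | type A) = (1/2) / (3/4) = 2/3.

2/3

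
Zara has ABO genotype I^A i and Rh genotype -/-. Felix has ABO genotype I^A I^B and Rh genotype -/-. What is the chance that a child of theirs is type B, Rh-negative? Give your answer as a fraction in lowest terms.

ABO cross I^A i × I^A I^B → offspring phenotypes: 1/2 A, 1/4 B, 1/4 AB.
Rh cross -/- × -/- → 1 Rh-.
Independent loci: P(type B, Rh-negative) = 1/4 × 1 = 1/4.

1/4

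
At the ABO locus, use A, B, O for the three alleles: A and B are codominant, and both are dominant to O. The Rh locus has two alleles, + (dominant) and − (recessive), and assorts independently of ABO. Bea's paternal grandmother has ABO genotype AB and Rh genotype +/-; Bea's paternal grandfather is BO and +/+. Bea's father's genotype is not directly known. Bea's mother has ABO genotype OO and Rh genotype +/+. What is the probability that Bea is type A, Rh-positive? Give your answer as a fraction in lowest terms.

Bea's father's ABO genotype from AB × BO: 1/4 AB, 1/4 AO, 1/4 BB, 1/4 BO.
Crossing each possibility with the mother OO and summing P(type A): 1/4·1/2 + 1/4·1/2 + 1/4·0 + 1/4·0 = 1/4.
Similarly for Rh via the father's Rh distribution: P(Rh+) = 1.
Independent loci: 1/4 × 1 = 1/4.

1/4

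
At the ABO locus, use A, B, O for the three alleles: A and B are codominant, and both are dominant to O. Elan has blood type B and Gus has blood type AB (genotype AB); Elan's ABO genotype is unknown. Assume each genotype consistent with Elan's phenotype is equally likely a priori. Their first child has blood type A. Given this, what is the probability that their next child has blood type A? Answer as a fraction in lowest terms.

1/4

Possible genotypes: Elan ∈ {BB, BO}; Gus ∈ {AB}.
Weight each parental genotype pair by prior × P(type-A child):
  BO × AB: posterior weight 1; P(next child type A) = 1/4.
Weighted sum = 1/4.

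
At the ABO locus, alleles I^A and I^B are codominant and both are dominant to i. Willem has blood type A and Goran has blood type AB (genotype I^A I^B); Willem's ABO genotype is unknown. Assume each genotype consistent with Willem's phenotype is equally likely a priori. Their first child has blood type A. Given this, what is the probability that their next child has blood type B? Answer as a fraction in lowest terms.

Possible genotypes: Willem ∈ {I^A I^A, I^A i}; Goran ∈ {I^A I^B}.
Weight each parental genotype pair by prior × P(type-A child):
  I^A I^A × I^A I^B: posterior weight 1/2; P(next child type B) = 0.
  I^A i × I^A I^B: posterior weight 1/2; P(next child type B) = 1/4.
Weighted sum = 1/8.

1/8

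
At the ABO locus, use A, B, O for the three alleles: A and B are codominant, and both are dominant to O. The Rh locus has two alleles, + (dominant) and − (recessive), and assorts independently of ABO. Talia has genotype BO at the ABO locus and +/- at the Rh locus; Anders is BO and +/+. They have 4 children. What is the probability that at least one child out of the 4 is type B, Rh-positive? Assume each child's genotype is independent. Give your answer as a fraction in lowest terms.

255/256

ABO cross BO × BO → 1/4 O, 3/4 B.
Rh cross +/- × +/+ → 1 Rh+; so P(type B, Rh-positive) = 3/4 × 1 = 3/4 per child.
P(none) = (1/4)^4 = 1/256; P(at least one) = 1 − 1/256 = 255/256.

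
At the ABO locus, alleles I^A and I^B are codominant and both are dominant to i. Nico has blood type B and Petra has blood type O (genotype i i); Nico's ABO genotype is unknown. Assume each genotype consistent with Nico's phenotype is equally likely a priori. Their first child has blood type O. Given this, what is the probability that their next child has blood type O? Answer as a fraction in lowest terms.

Possible genotypes: Nico ∈ {I^B I^B, I^B i}; Petra ∈ {i i}.
Weight each parental genotype pair by prior × P(type-O child):
  I^B i × i i: posterior weight 1; P(next child type O) = 1/2.
Weighted sum = 1/2.

1/2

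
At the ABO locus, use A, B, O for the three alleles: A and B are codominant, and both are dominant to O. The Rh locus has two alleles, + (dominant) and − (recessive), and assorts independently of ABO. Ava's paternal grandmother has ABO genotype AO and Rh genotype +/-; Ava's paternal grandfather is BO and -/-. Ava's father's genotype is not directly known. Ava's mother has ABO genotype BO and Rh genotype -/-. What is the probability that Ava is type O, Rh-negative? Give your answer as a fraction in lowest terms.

Ava's father's ABO genotype from AO × BO: 1/4 AB, 1/4 AO, 1/4 BO, 1/4 OO.
Crossing each possibility with the mother BO and summing P(type O): 1/4·0 + 1/4·1/4 + 1/4·1/4 + 1/4·1/2 = 1/4.
Similarly for Rh via the father's Rh distribution: P(Rh-) = 3/4.
Independent loci: 1/4 × 3/4 = 3/16.

3/16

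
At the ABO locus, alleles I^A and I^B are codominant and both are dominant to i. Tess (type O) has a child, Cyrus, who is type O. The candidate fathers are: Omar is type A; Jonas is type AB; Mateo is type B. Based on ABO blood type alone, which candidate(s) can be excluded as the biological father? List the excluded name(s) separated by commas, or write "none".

Jonas

A candidate is excluded only if no genotype consistent with his phenotype could produce a type O child with a type O mother.
Jonas (type AB): no genotype consistent with that phenotype can produce a type-O child with a type-O mother.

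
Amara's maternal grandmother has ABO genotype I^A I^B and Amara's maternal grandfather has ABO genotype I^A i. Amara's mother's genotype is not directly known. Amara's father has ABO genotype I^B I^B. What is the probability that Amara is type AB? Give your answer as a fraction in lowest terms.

Amara's mother's ABO genotype from I^A I^B × I^A i: 1/4 I^A I^A, 1/4 I^A I^B, 1/4 I^A i, 1/4 I^B i.
Crossing each possibility with the father I^B I^B and summing P(type AB): 1/4·1 + 1/4·1/2 + 1/4·1/2 + 1/4·0 = 1/2.

1/2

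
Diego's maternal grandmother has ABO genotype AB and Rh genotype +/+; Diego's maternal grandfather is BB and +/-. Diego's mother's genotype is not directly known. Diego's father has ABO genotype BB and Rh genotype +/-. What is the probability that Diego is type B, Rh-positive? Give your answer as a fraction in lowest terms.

Diego's mother's ABO genotype from AB × BB: 1/2 AB, 1/2 BB.
Crossing each possibility with the father BB and summing P(type B): 1/2·1/2 + 1/2·1 = 3/4.
Similarly for Rh via the mother's Rh distribution: P(Rh+) = 7/8.
Independent loci: 3/4 × 7/8 = 21/32.

21/32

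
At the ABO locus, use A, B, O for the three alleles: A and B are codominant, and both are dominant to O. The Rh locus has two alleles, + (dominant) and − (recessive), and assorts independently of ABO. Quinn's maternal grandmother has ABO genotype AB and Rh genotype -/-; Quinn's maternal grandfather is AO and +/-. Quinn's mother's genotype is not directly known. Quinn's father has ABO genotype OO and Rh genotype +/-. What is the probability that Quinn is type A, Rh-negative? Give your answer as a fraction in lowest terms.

Quinn's mother's ABO genotype from AB × AO: 1/4 AA, 1/4 AB, 1/4 AO, 1/4 BO.
Crossing each possibility with the father OO and summing P(type A): 1/4·1 + 1/4·1/2 + 1/4·1/2 + 1/4·0 = 1/2.
Similarly for Rh via the mother's Rh distribution: P(Rh-) = 3/8.
Independent loci: 1/2 × 3/8 = 3/16.

3/16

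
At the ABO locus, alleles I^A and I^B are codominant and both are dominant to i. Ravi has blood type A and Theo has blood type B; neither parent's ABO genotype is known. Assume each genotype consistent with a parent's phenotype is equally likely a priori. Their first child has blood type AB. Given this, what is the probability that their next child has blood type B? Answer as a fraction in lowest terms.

5/36

Possible genotypes: Ravi ∈ {I^A I^A, I^A i}; Theo ∈ {I^B I^B, I^B i}.
Weight each parental genotype pair by prior × P(type-AB child):
  I^A I^A × I^B I^B: posterior weight 4/9; P(next child type B) = 0.
  I^A I^A × I^B i: posterior weight 2/9; P(next child type B) = 0.
  I^A i × I^B I^B: posterior weight 2/9; P(next child type B) = 1/2.
  I^A i × I^B i: posterior weight 1/9; P(next child type B) = 1/4.
Weighted sum = 5/36.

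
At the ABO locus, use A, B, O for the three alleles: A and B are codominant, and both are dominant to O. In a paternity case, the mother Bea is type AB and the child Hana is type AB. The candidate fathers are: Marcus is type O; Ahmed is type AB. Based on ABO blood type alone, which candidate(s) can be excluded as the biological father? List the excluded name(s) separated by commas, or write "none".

A candidate is excluded only if no genotype consistent with his phenotype could produce a type AB child with a type AB mother.
Marcus (type O): no genotype consistent with that phenotype can produce a type-AB child with a type-AB mother.

Marcus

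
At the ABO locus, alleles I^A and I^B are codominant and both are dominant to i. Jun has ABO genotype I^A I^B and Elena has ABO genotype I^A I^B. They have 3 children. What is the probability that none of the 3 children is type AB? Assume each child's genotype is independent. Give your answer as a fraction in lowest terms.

1/8

ABO cross I^A I^B × I^A I^B → 1/4 A, 1/4 B, 1/2 AB.
So P(type AB) = 1/2 per child.
P(not type AB) = 1/2 for one child; (1/2)^3 = 1/8.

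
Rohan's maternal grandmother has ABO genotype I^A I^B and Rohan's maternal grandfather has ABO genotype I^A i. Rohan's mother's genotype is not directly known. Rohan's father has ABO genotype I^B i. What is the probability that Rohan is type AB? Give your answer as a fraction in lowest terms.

Rohan's mother's ABO genotype from I^A I^B × I^A i: 1/4 I^A I^A, 1/4 I^A I^B, 1/4 I^A i, 1/4 I^B i.
Crossing each possibility with the father I^B i and summing P(type AB): 1/4·1/2 + 1/4·1/4 + 1/4·1/4 + 1/4·0 = 1/4.

1/4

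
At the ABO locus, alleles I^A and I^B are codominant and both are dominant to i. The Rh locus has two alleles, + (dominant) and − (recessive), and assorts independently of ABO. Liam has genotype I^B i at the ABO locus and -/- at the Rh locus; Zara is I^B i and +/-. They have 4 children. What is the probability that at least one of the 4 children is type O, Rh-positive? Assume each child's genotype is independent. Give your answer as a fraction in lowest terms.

ABO cross I^B i × I^B i → 1/4 O, 3/4 B.
Rh cross -/- × +/- → 1/2 Rh+, 1/2 Rh-; so P(type O, Rh-positive) = 1/4 × 1/2 = 1/8 per child.
P(none) = (7/8)^4 = 2401/4096; P(at least one) = 1 − 2401/4096 = 1695/4096.

1695/4096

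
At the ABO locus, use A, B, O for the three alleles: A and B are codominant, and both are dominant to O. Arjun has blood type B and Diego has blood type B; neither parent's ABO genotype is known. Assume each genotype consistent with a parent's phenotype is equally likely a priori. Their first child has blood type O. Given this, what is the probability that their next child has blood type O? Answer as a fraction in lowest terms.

Possible genotypes: Arjun ∈ {BB, BO}; Diego ∈ {BB, BO}.
Weight each parental genotype pair by prior × P(type-O child):
  BO × BO: posterior weight 1; P(next child type O) = 1/4.
Weighted sum = 1/4.

1/4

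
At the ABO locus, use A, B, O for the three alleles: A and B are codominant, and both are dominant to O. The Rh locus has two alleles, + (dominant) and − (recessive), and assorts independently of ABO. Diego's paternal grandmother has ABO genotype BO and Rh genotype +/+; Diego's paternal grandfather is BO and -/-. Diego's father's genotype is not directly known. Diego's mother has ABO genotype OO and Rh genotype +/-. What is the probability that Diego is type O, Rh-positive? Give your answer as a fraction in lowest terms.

3/8

Diego's father's ABO genotype from BO × BO: 1/4 BB, 1/2 BO, 1/4 OO.
Crossing each possibility with the mother OO and summing P(type O): 1/4·0 + 1/2·1/2 + 1/4·1 = 1/2.
Similarly for Rh via the father's Rh distribution: P(Rh+) = 3/4.
Independent loci: 1/2 × 3/4 = 3/8.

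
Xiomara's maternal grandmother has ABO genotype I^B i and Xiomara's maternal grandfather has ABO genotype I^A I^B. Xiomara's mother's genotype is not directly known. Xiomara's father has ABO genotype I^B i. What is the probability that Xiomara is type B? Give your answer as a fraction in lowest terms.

5/8

Xiomara's mother's ABO genotype from I^B i × I^A I^B: 1/4 I^A I^B, 1/4 I^A i, 1/4 I^B I^B, 1/4 I^B i.
Crossing each possibility with the father I^B i and summing P(type B): 1/4·1/2 + 1/4·1/4 + 1/4·1 + 1/4·3/4 = 5/8.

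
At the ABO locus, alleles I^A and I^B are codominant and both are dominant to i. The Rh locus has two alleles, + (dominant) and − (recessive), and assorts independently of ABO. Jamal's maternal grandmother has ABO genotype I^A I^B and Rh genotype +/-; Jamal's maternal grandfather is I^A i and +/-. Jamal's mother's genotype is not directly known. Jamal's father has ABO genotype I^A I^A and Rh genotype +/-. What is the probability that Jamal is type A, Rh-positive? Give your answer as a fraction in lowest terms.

9/16

Jamal's mother's ABO genotype from I^A I^B × I^A i: 1/4 I^A I^A, 1/4 I^A I^B, 1/4 I^A i, 1/4 I^B i.
Crossing each possibility with the father I^A I^A and summing P(type A): 1/4·1 + 1/4·1/2 + 1/4·1 + 1/4·1/2 = 3/4.
Similarly for Rh via the mother's Rh distribution: P(Rh+) = 3/4.
Independent loci: 3/4 × 3/4 = 9/16.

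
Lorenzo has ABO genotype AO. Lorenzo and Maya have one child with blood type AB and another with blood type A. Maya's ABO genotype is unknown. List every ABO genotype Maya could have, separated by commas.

For each candidate genotype of Maya, check whether crossing it with AO can produce every observed child phenotype.
  AA → possible child types {A} ✗
  AB → possible child types {A, B, AB} ✓
  AO → possible child types {O, A} ✗
  BB → possible child types {B, AB} ✗
  BO → possible child types {O, A, B, AB} ✓
  OO → possible child types {O, A} ✗

AB, BO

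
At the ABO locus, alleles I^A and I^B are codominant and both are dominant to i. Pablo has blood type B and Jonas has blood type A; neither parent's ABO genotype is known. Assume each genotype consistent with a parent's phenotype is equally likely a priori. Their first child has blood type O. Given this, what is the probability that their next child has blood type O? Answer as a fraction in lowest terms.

Possible genotypes: Pablo ∈ {I^B I^B, I^B i}; Jonas ∈ {I^A I^A, I^A i}.
Weight each parental genotype pair by prior × P(type-O child):
  I^B i × I^A i: posterior weight 1; P(next child type O) = 1/4.
Weighted sum = 1/4.

1/4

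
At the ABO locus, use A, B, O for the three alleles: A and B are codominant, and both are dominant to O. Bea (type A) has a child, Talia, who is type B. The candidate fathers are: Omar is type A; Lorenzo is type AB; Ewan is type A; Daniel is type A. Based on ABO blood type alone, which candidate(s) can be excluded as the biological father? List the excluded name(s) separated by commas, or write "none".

Omar, Ewan, Daniel

A candidate is excluded only if no genotype consistent with his phenotype could produce a type B child with a type A mother.
Omar (type A): no genotype consistent with that phenotype can produce a type-B child with a type-A mother.
Ewan (type A): no genotype consistent with that phenotype can produce a type-B child with a type-A mother.
Daniel (type A): no genotype consistent with that phenotype can produce a type-B child with a type-A mother.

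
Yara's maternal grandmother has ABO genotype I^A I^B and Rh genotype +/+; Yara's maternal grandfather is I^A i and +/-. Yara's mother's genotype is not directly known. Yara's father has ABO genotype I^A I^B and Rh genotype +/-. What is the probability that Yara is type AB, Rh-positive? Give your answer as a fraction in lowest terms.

Yara's mother's ABO genotype from I^A I^B × I^A i: 1/4 I^A I^A, 1/4 I^A I^B, 1/4 I^A i, 1/4 I^B i.
Crossing each possibility with the father I^A I^B and summing P(type AB): 1/4·1/2 + 1/4·1/2 + 1/4·1/4 + 1/4·1/4 = 3/8.
Similarly for Rh via the mother's Rh distribution: P(Rh+) = 7/8.
Independent loci: 3/8 × 7/8 = 21/64.

21/64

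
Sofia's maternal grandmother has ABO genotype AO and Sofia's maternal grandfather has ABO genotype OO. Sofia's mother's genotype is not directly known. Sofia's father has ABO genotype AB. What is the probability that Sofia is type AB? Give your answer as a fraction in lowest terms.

Sofia's mother's ABO genotype from AO × OO: 1/2 AO, 1/2 OO.
Crossing each possibility with the father AB and summing P(type AB): 1/2·1/4 + 1/2·0 = 1/8.

1/8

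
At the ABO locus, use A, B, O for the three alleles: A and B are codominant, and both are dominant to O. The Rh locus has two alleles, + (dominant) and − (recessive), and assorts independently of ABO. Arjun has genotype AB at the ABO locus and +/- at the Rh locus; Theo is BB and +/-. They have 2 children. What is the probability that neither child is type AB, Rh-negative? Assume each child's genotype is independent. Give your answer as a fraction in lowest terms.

ABO cross AB × BB → 1/2 B, 1/2 AB.
Rh cross +/- × +/- → 3/4 Rh+, 1/4 Rh-; so P(type AB, Rh-negative) = 1/2 × 1/4 = 1/8 per child.
P(not type AB, Rh-negative) = 7/8 for one child; (7/8)^2 = 49/64.

49/64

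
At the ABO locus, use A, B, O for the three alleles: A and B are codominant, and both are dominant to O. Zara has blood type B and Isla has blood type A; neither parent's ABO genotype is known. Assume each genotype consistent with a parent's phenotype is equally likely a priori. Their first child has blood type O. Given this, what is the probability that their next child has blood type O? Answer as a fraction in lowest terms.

1/4

Possible genotypes: Zara ∈ {BB, BO}; Isla ∈ {AA, AO}.
Weight each parental genotype pair by prior × P(type-O child):
  BO × AO: posterior weight 1; P(next child type O) = 1/4.
Weighted sum = 1/4.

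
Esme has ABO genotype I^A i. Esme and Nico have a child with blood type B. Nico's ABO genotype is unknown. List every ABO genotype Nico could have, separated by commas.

For each candidate genotype of Nico, check whether crossing it with I^A i can produce every observed child phenotype.
  I^A I^A → possible child types {A} ✗
  I^A I^B → possible child types {A, B, AB} ✓
  I^A i → possible child types {O, A} ✗
  I^B I^B → possible child types {B, AB} ✓
  I^B i → possible child types {O, A, B, AB} ✓
  i i → possible child types {O, A} ✗

I^A I^B, I^B I^B, I^B i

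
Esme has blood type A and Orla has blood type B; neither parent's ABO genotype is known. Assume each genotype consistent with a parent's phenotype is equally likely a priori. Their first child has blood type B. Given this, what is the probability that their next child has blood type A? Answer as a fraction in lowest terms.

Possible genotypes: Esme ∈ {AA, AO}; Orla ∈ {BB, BO}.
Weight each parental genotype pair by prior × P(type-B child):
  AO × BB: posterior weight 2/3; P(next child type A) = 0.
  AO × BO: posterior weight 1/3; P(next child type A) = 1/4.
Weighted sum = 1/12.

1/12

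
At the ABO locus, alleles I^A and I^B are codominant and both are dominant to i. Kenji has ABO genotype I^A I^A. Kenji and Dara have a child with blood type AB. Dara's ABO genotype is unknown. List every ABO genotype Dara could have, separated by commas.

I^A I^B, I^B I^B, I^B i

For each candidate genotype of Dara, check whether crossing it with I^A I^A can produce every observed child phenotype.
  I^A I^A → possible child types {A} ✗
  I^A I^B → possible child types {A, AB} ✓
  I^A i → possible child types {A} ✗
  I^B I^B → possible child types {AB} ✓
  I^B i → possible child types {A, AB} ✓
  i i → possible child types {A} ✗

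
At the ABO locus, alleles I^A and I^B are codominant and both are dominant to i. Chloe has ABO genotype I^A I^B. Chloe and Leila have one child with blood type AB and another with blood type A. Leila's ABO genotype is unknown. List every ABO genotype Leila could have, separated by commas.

For each candidate genotype of Leila, check whether crossing it with I^A I^B can produce every observed child phenotype.
  I^A I^A → possible child types {A, AB} ✓
  I^A I^B → possible child types {A, B, AB} ✓
  I^A i → possible child types {A, B, AB} ✓
  I^B I^B → possible child types {B, AB} ✗
  I^B i → possible child types {A, B, AB} ✓
  i i → possible child types {A, B} ✗

I^A I^A, I^A I^B, I^A i, I^B i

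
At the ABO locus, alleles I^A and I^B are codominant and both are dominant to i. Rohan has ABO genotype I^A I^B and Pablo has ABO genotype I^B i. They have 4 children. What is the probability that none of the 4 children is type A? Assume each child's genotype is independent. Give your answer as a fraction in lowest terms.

ABO cross I^A I^B × I^B i → 1/4 A, 1/2 B, 1/4 AB.
So P(type A) = 1/4 per child.
P(not type A) = 3/4 for one child; (3/4)^4 = 81/256.

81/256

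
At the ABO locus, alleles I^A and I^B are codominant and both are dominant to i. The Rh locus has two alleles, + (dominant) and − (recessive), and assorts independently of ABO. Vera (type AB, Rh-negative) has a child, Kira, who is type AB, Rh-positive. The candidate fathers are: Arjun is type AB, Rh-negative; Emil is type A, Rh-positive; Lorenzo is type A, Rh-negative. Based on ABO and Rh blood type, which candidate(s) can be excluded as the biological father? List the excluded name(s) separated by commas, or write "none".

Arjun, Lorenzo

A candidate is excluded only if no genotype consistent with his phenotype could produce a type AB, Rh-positive child with a type AB, Rh-negative mother.
Arjun (type AB, Rh-): no genotype consistent with that phenotype can produce a type-AB Rh+ child with a type-AB mother.
Lorenzo (type A, Rh-): no genotype consistent with that phenotype can produce a type-AB Rh+ child with a type-AB mother.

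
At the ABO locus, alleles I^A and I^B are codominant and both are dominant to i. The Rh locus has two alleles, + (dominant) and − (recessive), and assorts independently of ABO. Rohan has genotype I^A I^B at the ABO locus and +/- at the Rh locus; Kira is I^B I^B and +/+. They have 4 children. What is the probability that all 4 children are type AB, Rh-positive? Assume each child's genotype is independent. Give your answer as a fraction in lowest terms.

1/16

ABO cross I^A I^B × I^B I^B → 1/2 B, 1/2 AB.
Rh cross +/- × +/+ → 1 Rh+; so P(type AB, Rh-positive) = 1/2 × 1 = 1/2 per child.
All 4 independent: (1/2)^4 = 1/16.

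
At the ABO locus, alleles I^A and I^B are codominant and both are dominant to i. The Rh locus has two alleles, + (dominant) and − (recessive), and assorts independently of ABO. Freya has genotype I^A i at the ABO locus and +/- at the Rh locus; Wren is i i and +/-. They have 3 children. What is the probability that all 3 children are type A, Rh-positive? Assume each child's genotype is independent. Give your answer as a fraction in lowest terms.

27/512

ABO cross I^A i × i i → 1/2 O, 1/2 A.
Rh cross +/- × +/- → 3/4 Rh+, 1/4 Rh-; so P(type A, Rh-positive) = 1/2 × 3/4 = 3/8 per child.
All 3 independent: (3/8)^3 = 27/512.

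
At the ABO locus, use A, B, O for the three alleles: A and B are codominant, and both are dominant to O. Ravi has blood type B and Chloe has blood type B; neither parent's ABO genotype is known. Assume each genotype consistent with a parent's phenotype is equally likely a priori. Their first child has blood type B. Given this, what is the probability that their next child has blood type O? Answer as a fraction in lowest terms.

Possible genotypes: Ravi ∈ {BB, BO}; Chloe ∈ {BB, BO}.
Weight each parental genotype pair by prior × P(type-B child):
  BB × BB: posterior weight 4/15; P(next child type O) = 0.
  BB × BO: posterior weight 4/15; P(next child type O) = 0.
  BO × BB: posterior weight 4/15; P(next child type O) = 0.
  BO × BO: posterior weight 1/5; P(next child type O) = 1/4.
Weighted sum = 1/20.

1/20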